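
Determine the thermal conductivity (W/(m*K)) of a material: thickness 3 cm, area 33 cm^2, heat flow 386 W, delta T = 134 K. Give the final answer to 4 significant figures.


k = Q*L / (A*dT)
L = 0.03 m, A = 3.3e-03 m^2
k = 386 * 0.03 / (3.3e-03 * 134)
k = 26.19 W/(m*K)


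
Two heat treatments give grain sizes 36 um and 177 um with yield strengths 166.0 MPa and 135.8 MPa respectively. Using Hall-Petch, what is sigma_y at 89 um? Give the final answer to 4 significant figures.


sigma_y = sigma0 + k / sqrt(d)
1/sqrt(d1) = 1/sqrt(3.6e-05) = 166.667;  1/sqrt(d2) = 75.1646
k = (sigma1 - sigma2) / (1/sqrt(d1) - 1/sqrt(d2)) = (166.0 - 135.8) / (166.667 - 75.1646) = 0.330047 MPa*m^0.5
sigma0 = sigma1 - k/sqrt(d1) = 166.0 - 0.330047*166.667 = 110.992 MPa
sigma_y(d3) = 110.992 + 0.330047 / sqrt(8.9e-05) = 146 MPa


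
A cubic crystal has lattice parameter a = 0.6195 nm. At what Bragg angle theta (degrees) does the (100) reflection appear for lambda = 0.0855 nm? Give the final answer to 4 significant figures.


d = a / sqrt(h^2+k^2+l^2)
d = 0.6195 / sqrt(1) = 0.6195 nm
lambda = 2*d*sin(theta)  =>  sin(theta) = lambda / (2*d)
sin(theta) = 0.0855 / (2 * 0.6195) = 0.0690073
theta = 3.957 deg


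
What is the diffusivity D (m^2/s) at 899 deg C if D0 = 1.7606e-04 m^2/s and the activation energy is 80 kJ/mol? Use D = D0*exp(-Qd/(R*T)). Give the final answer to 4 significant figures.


D = D0 * exp(-Qd / (R*T))
T = 1172.15 K
D = 1.7606e-04 * exp(-80e3 / (8.314 * 1172.15))
D = 4.792e-08 m^2/s


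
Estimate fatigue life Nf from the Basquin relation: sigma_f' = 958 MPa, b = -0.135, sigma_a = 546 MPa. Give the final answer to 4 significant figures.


sigma_a = sigma_f' * (2*Nf)^b
2*Nf = (sigma_a / sigma_f')^(1/b)
2*Nf = (546 / 958)^(1/-0.135)
2*Nf = 64.3707
Nf = 32.19 cycles


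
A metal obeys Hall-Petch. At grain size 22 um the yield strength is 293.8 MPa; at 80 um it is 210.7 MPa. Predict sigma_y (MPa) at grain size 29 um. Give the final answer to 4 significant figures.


sigma_y = sigma0 + k / sqrt(d)
1/sqrt(d1) = 1/sqrt(2.2e-05) = 213.201;  1/sqrt(d2) = 111.803
k = (sigma1 - sigma2) / (1/sqrt(d1) - 1/sqrt(d2)) = (293.8 - 210.7) / (213.201 - 111.803) = 0.819548 MPa*m^0.5
sigma0 = sigma1 - k/sqrt(d1) = 293.8 - 0.819548*213.201 = 119.072 MPa
sigma_y(d3) = 119.072 + 0.819548 / sqrt(2.9e-05) = 271.3 MPa


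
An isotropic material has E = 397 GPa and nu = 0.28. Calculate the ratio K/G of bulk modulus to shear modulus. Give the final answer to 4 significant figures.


G = E / (2*(1+nu))
G = 397 / (2*(1+0.28)) = 155.078 GPa
K = E / (3*(1-2*nu))
K = 397 / (3*(1-2*0.28)) = 300.758 GPa
K/G = 300.758 / 155.078 = 1.939


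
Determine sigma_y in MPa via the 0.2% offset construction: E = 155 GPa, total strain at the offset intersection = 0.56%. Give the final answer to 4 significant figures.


Offset strain = 0.002
Elastic strain at yield = total_strain - offset = 5.6e-03 - 0.002 = 3.6e-03
sigma_y = E * elastic_strain = 155000 * 3.6e-03
sigma_y = 558 MPa


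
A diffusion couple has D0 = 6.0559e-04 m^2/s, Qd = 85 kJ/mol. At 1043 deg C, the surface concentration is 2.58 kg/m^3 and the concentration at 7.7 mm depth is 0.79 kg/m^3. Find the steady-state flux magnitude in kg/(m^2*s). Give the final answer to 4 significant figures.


Step 1: D = D0 * exp(-Qd/(R*T))
T = 1043 + 273.15 = 1316.15 K
D = 6.0559e-04 * exp(-85e3 / (8.314 * 1316.15)) = 2.56226e-07 m^2/s
Step 2: J = D * (C1 - C2) / dx
J = 2.56226e-07 * (2.58 - 0.79) / 7.7e-03
J = 5.956e-05 kg/(m^2*s)


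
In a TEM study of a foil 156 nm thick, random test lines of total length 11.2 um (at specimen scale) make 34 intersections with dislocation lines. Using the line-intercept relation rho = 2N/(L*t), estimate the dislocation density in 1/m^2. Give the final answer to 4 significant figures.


rho = 2N / (L * t)
L = 11.2 um = 1.12e-05 m, t = 156 nm = 1.56e-07 m
rho = 2 * 34 / (1.12e-05 * 1.56e-07)
rho = 3.892e+13 1/m^2


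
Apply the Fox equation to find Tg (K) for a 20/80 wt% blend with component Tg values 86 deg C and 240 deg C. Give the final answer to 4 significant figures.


1/Tg = w1/Tg1 + w2/Tg2 (in Kelvin)
Tg1 = 359.15 K, Tg2 = 513.15 K
1/Tg = 0.2/359.15 + 0.8/513.15
Tg = 472.6 K


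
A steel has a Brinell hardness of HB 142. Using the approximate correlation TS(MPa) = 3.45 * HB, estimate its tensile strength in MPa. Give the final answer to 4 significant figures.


TS (MPa) = 3.45 * HB
TS = 3.45 * 142
TS = 489.9 MPa


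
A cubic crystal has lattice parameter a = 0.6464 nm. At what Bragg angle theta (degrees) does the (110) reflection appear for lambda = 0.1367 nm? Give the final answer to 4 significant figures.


d = a / sqrt(h^2+k^2+l^2)
d = 0.6464 / sqrt(2) = 0.457074 nm
lambda = 2*d*sin(theta)  =>  sin(theta) = lambda / (2*d)
sin(theta) = 0.1367 / (2 * 0.457074) = 0.149538
theta = 8.6 deg


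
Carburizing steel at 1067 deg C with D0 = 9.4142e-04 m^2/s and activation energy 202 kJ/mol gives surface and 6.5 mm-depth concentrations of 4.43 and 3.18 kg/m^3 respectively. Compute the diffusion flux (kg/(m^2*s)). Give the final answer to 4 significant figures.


Step 1: D = D0 * exp(-Qd/(R*T))
T = 1067 + 273.15 = 1340.15 K
D = 9.4142e-04 * exp(-202e3 / (8.314 * 1340.15)) = 1.25951e-11 m^2/s
Step 2: J = D * (C1 - C2) / dx
J = 1.25951e-11 * (4.43 - 3.18) / 6.5e-03
J = 2.422e-09 kg/(m^2*s)


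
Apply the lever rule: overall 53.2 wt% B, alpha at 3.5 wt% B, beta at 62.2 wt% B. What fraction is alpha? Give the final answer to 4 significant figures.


f_alpha = (C_beta - C0) / (C_beta - C_alpha)
f_alpha = (62.2 - 53.2) / (62.2 - 3.5)
f_alpha = 0.1533


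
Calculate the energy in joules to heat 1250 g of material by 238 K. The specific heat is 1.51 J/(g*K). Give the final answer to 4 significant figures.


Q = m * cp * dT
Q = 1250 * 1.51 * 238
Q = 449200 J


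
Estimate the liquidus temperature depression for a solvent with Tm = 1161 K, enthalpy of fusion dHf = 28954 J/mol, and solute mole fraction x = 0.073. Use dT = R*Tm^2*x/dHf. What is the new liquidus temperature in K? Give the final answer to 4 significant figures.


dT = R*Tm^2*x / dHf
dT = 8.314 * 1161^2 * 0.073 / 28954
dT = 28.2546 K
T_new = 1161 - 28.2546 = 1133 K


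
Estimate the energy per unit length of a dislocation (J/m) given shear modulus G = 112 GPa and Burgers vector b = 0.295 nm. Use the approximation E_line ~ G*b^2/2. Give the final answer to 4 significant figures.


E = G*b^2/2
b = 0.295 nm = 2.95e-10 m
G = 112 GPa = 1.12e+11 Pa
E = 0.5 * 1.12e+11 * (2.95e-10)^2
E = 4.873e-09 J/m


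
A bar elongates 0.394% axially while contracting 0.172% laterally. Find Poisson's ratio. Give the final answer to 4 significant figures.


nu = -epsilon_lat / epsilon_axial
Lateral strain is contraction (negative), so using magnitudes:
nu = 0.172 / 0.394
nu = 0.4365


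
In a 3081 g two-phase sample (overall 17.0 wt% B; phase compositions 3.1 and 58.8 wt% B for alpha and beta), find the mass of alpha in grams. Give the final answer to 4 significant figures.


f_alpha = (C_beta - C0) / (C_beta - C_alpha)
f_alpha = (58.8 - 17.0) / (58.8 - 3.1) = 0.750449
m_alpha = f_alpha * m_total = 0.750449 * 3081 = 2312 g


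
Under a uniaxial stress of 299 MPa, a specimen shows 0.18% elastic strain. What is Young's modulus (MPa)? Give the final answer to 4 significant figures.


E = sigma / epsilon
epsilon = 0.18% = 1.8e-03
E = 299 / 1.8e-03
E = 166100 MPa


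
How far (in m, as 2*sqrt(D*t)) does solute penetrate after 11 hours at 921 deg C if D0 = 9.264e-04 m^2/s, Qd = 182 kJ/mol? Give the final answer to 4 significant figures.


Step 1: D = D0 * exp(-Qd/(R*T))
T = 1194.15 K
D = 9.264e-04 * exp(-182e3 / (8.314 * 1194.15)) = 1.01262e-11 m^2/s
Step 2: L = 2*sqrt(D*t)
t = 11 h = 39600 s
L = 2*sqrt(1.01262e-11 * 39600) = 1.266e-03 m


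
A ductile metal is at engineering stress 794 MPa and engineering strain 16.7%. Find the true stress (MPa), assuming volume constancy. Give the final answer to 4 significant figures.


sigma_true = sigma_eng * (1 + epsilon_eng)
sigma_true = 794 * (1 + 0.167)
sigma_true = 926.6 MPa


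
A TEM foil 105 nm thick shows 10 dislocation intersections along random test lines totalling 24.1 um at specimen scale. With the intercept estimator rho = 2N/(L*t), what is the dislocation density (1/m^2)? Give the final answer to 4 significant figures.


rho = 2N / (L * t)
L = 24.1 um = 2.41e-05 m, t = 105 nm = 1.05e-07 m
rho = 2 * 10 / (2.41e-05 * 1.05e-07)
rho = 7.904e+12 1/m^2


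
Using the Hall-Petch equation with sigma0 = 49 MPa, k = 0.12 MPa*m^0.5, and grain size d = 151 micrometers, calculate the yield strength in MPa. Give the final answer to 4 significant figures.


sigma_y = sigma0 + k / sqrt(d)
d = 151 um = 1.51e-04 m
sigma_y = 49 + 0.12 / sqrt(1.51e-04)
sigma_y = 58.77 MPa


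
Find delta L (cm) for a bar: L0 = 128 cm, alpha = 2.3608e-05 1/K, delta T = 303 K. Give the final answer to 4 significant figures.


dL = L0 * alpha * dT
dL = 128 * 2.3608e-05 * 303
dL = 0.9156 cm


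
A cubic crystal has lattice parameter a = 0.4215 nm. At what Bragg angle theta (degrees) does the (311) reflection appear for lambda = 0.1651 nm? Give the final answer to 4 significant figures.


d = a / sqrt(h^2+k^2+l^2)
d = 0.4215 / sqrt(11) = 0.127087 nm
lambda = 2*d*sin(theta)  =>  sin(theta) = lambda / (2*d)
sin(theta) = 0.1651 / (2 * 0.127087) = 0.649555
theta = 40.51 deg


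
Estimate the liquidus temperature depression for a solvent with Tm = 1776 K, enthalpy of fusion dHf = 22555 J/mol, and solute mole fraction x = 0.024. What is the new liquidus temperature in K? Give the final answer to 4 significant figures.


dT = R*Tm^2*x / dHf
dT = 8.314 * 1776^2 * 0.024 / 22555
dT = 27.9039 K
T_new = 1776 - 27.9039 = 1748 K


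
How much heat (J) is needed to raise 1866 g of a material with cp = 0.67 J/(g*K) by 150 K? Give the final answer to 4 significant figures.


Q = m * cp * dT
Q = 1866 * 0.67 * 150
Q = 187500 J


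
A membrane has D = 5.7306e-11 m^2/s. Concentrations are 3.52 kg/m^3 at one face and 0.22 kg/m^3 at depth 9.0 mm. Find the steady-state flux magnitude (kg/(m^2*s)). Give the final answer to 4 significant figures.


J = -D * (dC/dx) = D * (C1 - C2) / dx
J = 5.7306e-11 * (3.52 - 0.22) / 9e-03
J = 2.101e-08 kg/(m^2*s)


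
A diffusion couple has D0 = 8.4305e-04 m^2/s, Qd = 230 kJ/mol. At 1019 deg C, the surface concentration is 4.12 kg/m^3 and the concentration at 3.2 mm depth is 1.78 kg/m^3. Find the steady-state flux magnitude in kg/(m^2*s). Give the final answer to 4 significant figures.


Step 1: D = D0 * exp(-Qd/(R*T))
T = 1019 + 273.15 = 1292.15 K
D = 8.4305e-04 * exp(-230e3 / (8.314 * 1292.15)) = 4.24483e-13 m^2/s
Step 2: J = D * (C1 - C2) / dx
J = 4.24483e-13 * (4.12 - 1.78) / 3.2e-03
J = 3.104e-10 kg/(m^2*s)


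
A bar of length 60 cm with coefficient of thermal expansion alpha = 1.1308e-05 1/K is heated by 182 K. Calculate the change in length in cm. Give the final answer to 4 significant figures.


dL = L0 * alpha * dT
dL = 60 * 1.1308e-05 * 182
dL = 0.1235 cm


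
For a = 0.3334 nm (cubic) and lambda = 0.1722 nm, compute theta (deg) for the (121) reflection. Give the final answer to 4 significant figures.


d = a / sqrt(h^2+k^2+l^2)
d = 0.3334 / sqrt(6) = 0.13611 nm
lambda = 2*d*sin(theta)  =>  sin(theta) = lambda / (2*d)
sin(theta) = 0.1722 / (2 * 0.13611) = 0.632577
theta = 39.24 deg


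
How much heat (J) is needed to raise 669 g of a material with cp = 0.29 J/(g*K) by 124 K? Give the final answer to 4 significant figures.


Q = m * cp * dT
Q = 669 * 0.29 * 124
Q = 24060 J


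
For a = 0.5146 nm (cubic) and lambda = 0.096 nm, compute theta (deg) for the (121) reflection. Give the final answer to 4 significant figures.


d = a / sqrt(h^2+k^2+l^2)
d = 0.5146 / sqrt(6) = 0.210085 nm
lambda = 2*d*sin(theta)  =>  sin(theta) = lambda / (2*d)
sin(theta) = 0.096 / (2 * 0.210085) = 0.228479
theta = 13.21 deg


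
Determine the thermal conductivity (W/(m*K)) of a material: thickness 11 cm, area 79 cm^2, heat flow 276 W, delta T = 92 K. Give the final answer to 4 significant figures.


k = Q*L / (A*dT)
L = 0.11 m, A = 7.9e-03 m^2
k = 276 * 0.11 / (7.9e-03 * 92)
k = 41.77 W/(m*K)


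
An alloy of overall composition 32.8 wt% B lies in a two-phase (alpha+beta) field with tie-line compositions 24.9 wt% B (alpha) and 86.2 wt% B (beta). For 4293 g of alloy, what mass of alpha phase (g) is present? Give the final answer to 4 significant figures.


f_alpha = (C_beta - C0) / (C_beta - C_alpha)
f_alpha = (86.2 - 32.8) / (86.2 - 24.9) = 0.871126
m_alpha = f_alpha * m_total = 0.871126 * 4293 = 3740 g


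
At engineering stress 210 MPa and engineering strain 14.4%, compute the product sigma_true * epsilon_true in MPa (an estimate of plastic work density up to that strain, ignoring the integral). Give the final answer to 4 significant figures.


sigma_true = sigma_eng * (1 + epsilon_eng)
sigma_true = 210 * (1 + 0.144) = 240.24 MPa
epsilon_true = ln(1 + epsilon_eng)
epsilon_true = ln(1 + 0.144) = 0.134531
sigma_true * epsilon_true = 240.24 * 0.134531 = 32.32 MPa


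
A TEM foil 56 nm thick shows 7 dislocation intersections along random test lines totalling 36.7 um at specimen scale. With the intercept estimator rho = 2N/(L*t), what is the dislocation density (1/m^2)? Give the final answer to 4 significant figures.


rho = 2N / (L * t)
L = 36.7 um = 3.67e-05 m, t = 56 nm = 5.6e-08 m
rho = 2 * 7 / (3.67e-05 * 5.6e-08)
rho = 6.812e+12 1/m^2


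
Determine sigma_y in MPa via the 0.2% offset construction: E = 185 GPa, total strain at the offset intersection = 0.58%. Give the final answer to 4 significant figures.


Offset strain = 0.002
Elastic strain at yield = total_strain - offset = 5.8e-03 - 0.002 = 3.8e-03
sigma_y = E * elastic_strain = 185000 * 3.8e-03
sigma_y = 703 MPa


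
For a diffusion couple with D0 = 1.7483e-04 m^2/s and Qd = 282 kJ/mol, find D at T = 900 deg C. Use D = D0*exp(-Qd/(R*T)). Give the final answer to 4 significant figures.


D = D0 * exp(-Qd / (R*T))
T = 1173.15 K
D = 1.7483e-04 * exp(-282e3 / (8.314 * 1173.15))
D = 4.854e-17 m^2/s


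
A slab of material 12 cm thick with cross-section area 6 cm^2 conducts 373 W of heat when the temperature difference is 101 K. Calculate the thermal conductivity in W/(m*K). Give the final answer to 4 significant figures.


k = Q*L / (A*dT)
L = 0.12 m, A = 6e-04 m^2
k = 373 * 0.12 / (6e-04 * 101)
k = 738.6 W/(m*K)


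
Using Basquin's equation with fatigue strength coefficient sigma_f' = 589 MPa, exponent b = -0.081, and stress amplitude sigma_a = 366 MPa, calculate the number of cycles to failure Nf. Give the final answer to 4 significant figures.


sigma_a = sigma_f' * (2*Nf)^b
2*Nf = (sigma_a / sigma_f')^(1/b)
2*Nf = (366 / 589)^(1/-0.081)
2*Nf = 355.664
Nf = 177.8 cycles


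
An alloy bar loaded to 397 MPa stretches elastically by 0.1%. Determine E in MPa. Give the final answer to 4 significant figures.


E = sigma / epsilon
epsilon = 0.1% = 1e-03
E = 397 / 1e-03
E = 397000 MPa


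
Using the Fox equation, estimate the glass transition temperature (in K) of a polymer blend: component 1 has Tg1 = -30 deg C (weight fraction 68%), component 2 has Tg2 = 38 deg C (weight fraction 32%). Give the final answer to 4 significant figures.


1/Tg = w1/Tg1 + w2/Tg2 (in Kelvin)
Tg1 = 243.15 K, Tg2 = 311.15 K
1/Tg = 0.68/243.15 + 0.32/311.15
Tg = 261.4 K


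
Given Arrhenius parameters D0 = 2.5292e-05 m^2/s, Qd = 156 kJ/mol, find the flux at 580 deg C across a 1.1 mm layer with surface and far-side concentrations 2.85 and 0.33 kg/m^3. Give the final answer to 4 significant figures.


Step 1: D = D0 * exp(-Qd/(R*T))
T = 580 + 273.15 = 853.15 K
D = 2.5292e-05 * exp(-156e3 / (8.314 * 853.15)) = 7.10299e-15 m^2/s
Step 2: J = D * (C1 - C2) / dx
J = 7.10299e-15 * (2.85 - 0.33) / 1.1e-03
J = 1.627e-11 kg/(m^2*s)


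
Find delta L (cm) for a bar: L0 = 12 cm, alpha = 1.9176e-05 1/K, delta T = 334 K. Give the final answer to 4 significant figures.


dL = L0 * alpha * dT
dL = 12 * 1.9176e-05 * 334
dL = 0.07686 cm


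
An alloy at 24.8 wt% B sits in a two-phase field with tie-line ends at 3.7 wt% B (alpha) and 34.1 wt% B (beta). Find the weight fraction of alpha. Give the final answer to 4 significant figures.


f_alpha = (C_beta - C0) / (C_beta - C_alpha)
f_alpha = (34.1 - 24.8) / (34.1 - 3.7)
f_alpha = 0.3059


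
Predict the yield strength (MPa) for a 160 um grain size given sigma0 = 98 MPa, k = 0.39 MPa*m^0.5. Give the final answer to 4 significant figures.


sigma_y = sigma0 + k / sqrt(d)
d = 160 um = 1.6e-04 m
sigma_y = 98 + 0.39 / sqrt(1.6e-04)
sigma_y = 128.8 MPa


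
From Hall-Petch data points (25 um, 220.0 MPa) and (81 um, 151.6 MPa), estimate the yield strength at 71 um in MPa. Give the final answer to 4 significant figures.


sigma_y = sigma0 + k / sqrt(d)
1/sqrt(d1) = 1/sqrt(2.5e-05) = 200;  1/sqrt(d2) = 111.111
k = (sigma1 - sigma2) / (1/sqrt(d1) - 1/sqrt(d2)) = (220.0 - 151.6) / (200 - 111.111) = 0.7695 MPa*m^0.5
sigma0 = sigma1 - k/sqrt(d1) = 220.0 - 0.7695*200 = 66.1 MPa
sigma_y(d3) = 66.1 + 0.7695 / sqrt(7.1e-05) = 157.4 MPa


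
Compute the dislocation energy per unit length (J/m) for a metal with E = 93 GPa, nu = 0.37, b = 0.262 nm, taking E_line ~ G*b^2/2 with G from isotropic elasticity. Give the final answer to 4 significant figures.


Step 1: G = E / (2*(1+nu))
G = 93 / (2*(1+0.37)) = 33.9416 GPa = 3.39416e+10 Pa
Step 2: E_line = G*b^2/2
b = 0.262 nm = 2.62e-10 m
E_line = 0.5 * 3.39416e+10 * (2.62e-10)^2 = 1.165e-09 J/m


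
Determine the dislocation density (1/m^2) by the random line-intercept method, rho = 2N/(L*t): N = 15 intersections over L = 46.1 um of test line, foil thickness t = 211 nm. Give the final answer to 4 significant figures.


rho = 2N / (L * t)
L = 46.1 um = 4.61e-05 m, t = 211 nm = 2.11e-07 m
rho = 2 * 15 / (4.61e-05 * 2.11e-07)
rho = 3.084e+12 1/m^2


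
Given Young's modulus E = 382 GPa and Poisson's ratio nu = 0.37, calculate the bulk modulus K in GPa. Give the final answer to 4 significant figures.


K = E / (3*(1-2*nu))
K = 382 / (3*(1-2*0.37))
K = 489.7 GPa


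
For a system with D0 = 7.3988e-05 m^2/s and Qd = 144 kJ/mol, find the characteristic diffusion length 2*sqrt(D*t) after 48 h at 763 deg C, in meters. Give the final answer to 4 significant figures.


Step 1: D = D0 * exp(-Qd/(R*T))
T = 1036.15 K
D = 7.3988e-05 * exp(-144e3 / (8.314 * 1036.15)) = 4.06946e-12 m^2/s
Step 2: L = 2*sqrt(D*t)
t = 48 h = 172800 s
L = 2*sqrt(4.06946e-12 * 172800) = 1.677e-03 m


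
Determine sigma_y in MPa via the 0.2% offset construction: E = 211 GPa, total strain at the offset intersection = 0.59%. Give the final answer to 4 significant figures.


Offset strain = 0.002
Elastic strain at yield = total_strain - offset = 5.9e-03 - 0.002 = 3.9e-03
sigma_y = E * elastic_strain = 211000 * 3.9e-03
sigma_y = 822.9 MPa


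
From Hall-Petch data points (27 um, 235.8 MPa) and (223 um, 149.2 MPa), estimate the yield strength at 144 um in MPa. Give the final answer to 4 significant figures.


sigma_y = sigma0 + k / sqrt(d)
1/sqrt(d1) = 1/sqrt(2.7e-05) = 192.45;  1/sqrt(d2) = 66.965
k = (sigma1 - sigma2) / (1/sqrt(d1) - 1/sqrt(d2)) = (235.8 - 149.2) / (192.45 - 66.965) = 0.690122 MPa*m^0.5
sigma0 = sigma1 - k/sqrt(d1) = 235.8 - 0.690122*192.45 = 102.986 MPa
sigma_y(d3) = 102.986 + 0.690122 / sqrt(1.44e-04) = 160.5 MPa


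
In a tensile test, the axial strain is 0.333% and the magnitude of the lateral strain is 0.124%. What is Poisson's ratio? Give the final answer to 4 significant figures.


nu = -epsilon_lat / epsilon_axial
Lateral strain is contraction (negative), so using magnitudes:
nu = 0.124 / 0.333
nu = 0.3724


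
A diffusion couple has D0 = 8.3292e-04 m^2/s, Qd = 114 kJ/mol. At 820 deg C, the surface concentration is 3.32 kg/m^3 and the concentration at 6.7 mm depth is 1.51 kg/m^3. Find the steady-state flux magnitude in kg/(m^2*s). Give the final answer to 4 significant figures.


Step 1: D = D0 * exp(-Qd/(R*T))
T = 820 + 273.15 = 1093.15 K
D = 8.3292e-04 * exp(-114e3 / (8.314 * 1093.15)) = 2.97219e-09 m^2/s
Step 2: J = D * (C1 - C2) / dx
J = 2.97219e-09 * (3.32 - 1.51) / 6.7e-03
J = 8.029e-07 kg/(m^2*s)


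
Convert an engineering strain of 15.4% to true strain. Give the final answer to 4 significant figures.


epsilon_true = ln(1 + epsilon_eng)
epsilon_true = ln(1 + 0.154)
epsilon_true = 0.1432


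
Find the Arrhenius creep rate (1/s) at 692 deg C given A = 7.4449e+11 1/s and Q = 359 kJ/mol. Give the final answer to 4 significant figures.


rate = A * exp(-Q / (R*T))
T = 692 + 273.15 = 965.15 K
rate = 7.4449e+11 * exp(-359e3 / (8.314 * 965.15))
rate = 2.766e-08 1/s


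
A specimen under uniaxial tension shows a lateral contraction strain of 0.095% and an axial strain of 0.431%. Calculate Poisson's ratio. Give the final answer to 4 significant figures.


nu = -epsilon_lat / epsilon_axial
Lateral strain is contraction (negative), so using magnitudes:
nu = 0.095 / 0.431
nu = 0.2204


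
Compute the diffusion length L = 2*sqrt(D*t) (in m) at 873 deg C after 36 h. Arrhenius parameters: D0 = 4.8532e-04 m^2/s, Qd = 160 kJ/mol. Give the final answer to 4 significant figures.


Step 1: D = D0 * exp(-Qd/(R*T))
T = 1146.15 K
D = 4.8532e-04 * exp(-160e3 / (8.314 * 1146.15)) = 2.47699e-11 m^2/s
Step 2: L = 2*sqrt(D*t)
t = 36 h = 129600 s
L = 2*sqrt(2.47699e-11 * 129600) = 3.583e-03 m


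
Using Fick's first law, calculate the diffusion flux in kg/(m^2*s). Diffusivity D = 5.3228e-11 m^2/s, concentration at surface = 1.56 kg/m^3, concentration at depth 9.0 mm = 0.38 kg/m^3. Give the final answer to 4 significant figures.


J = -D * (dC/dx) = D * (C1 - C2) / dx
J = 5.3228e-11 * (1.56 - 0.38) / 9e-03
J = 6.979e-09 kg/(m^2*s)


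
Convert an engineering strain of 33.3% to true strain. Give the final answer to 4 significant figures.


epsilon_true = ln(1 + epsilon_eng)
epsilon_true = ln(1 + 0.333)
epsilon_true = 0.2874


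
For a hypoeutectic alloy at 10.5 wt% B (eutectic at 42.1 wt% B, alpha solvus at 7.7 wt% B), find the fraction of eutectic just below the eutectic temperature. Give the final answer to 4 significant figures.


f_primary = (C_e - C0) / (C_e - C_alpha_max)
f_primary = (42.1 - 10.5) / (42.1 - 7.7)
f_primary = 0.918605
f_eutectic = 1 - 0.918605 = 0.0814


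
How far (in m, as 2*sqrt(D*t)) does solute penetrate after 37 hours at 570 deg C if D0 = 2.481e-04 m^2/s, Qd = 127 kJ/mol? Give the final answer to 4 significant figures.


Step 1: D = D0 * exp(-Qd/(R*T))
T = 843.15 K
D = 2.481e-04 * exp(-127e3 / (8.314 * 843.15)) = 3.36099e-12 m^2/s
Step 2: L = 2*sqrt(D*t)
t = 37 h = 133200 s
L = 2*sqrt(3.36099e-12 * 133200) = 1.338e-03 m


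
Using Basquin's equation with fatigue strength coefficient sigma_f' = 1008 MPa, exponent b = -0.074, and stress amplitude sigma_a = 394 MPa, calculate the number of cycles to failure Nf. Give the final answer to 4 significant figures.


sigma_a = sigma_f' * (2*Nf)^b
2*Nf = (sigma_a / sigma_f')^(1/b)
2*Nf = (394 / 1008)^(1/-0.074)
2*Nf = 325860
Nf = 162900 cycles


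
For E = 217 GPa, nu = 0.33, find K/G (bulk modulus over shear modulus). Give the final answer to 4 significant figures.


G = E / (2*(1+nu))
G = 217 / (2*(1+0.33)) = 81.5789 GPa
K = E / (3*(1-2*nu))
K = 217 / (3*(1-2*0.33)) = 212.745 GPa
K/G = 212.745 / 81.5789 = 2.608


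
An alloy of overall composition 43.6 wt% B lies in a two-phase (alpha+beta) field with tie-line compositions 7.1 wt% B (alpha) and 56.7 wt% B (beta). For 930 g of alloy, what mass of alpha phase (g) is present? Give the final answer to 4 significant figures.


f_alpha = (C_beta - C0) / (C_beta - C_alpha)
f_alpha = (56.7 - 43.6) / (56.7 - 7.1) = 0.264113
m_alpha = f_alpha * m_total = 0.264113 * 930 = 245.6 g


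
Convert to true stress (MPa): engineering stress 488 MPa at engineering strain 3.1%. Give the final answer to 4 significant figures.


sigma_true = sigma_eng * (1 + epsilon_eng)
sigma_true = 488 * (1 + 0.031)
sigma_true = 503.1 MPa


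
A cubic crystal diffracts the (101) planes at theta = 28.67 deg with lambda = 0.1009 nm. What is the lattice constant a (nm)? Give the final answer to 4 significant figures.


d = lambda / (2*sin(theta))
d = 0.1009 / (2*sin(28.67 deg))
d = 0.105156 nm
a = d * sqrt(h^2+k^2+l^2) = 0.105156 * sqrt(2)
a = 0.1487 nm


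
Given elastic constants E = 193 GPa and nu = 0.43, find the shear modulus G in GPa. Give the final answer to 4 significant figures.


G = E / (2*(1+nu))
G = 193 / (2*(1+0.43))
G = 67.48 GPa


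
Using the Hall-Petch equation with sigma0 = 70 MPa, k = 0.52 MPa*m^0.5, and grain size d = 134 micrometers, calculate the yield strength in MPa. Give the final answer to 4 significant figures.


sigma_y = sigma0 + k / sqrt(d)
d = 134 um = 1.34e-04 m
sigma_y = 70 + 0.52 / sqrt(1.34e-04)
sigma_y = 114.9 MPa


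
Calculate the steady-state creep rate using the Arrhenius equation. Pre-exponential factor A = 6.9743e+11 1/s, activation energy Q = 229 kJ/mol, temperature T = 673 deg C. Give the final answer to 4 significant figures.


rate = A * exp(-Q / (R*T))
T = 673 + 273.15 = 946.15 K
rate = 6.9743e+11 * exp(-229e3 / (8.314 * 946.15))
rate = 0.1587 1/s


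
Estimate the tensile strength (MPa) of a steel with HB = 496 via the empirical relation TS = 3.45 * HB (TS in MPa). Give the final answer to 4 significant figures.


TS (MPa) = 3.45 * HB
TS = 3.45 * 496
TS = 1711 MPa


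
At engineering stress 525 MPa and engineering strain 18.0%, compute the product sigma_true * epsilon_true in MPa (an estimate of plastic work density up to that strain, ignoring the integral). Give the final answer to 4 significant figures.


sigma_true = sigma_eng * (1 + epsilon_eng)
sigma_true = 525 * (1 + 0.18) = 619.5 MPa
epsilon_true = ln(1 + epsilon_eng)
epsilon_true = ln(1 + 0.18) = 0.165514
sigma_true * epsilon_true = 619.5 * 0.165514 = 102.5 MPa


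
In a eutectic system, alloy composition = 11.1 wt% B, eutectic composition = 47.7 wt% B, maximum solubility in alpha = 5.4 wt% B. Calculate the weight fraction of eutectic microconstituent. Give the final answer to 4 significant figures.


f_primary = (C_e - C0) / (C_e - C_alpha_max)
f_primary = (47.7 - 11.1) / (47.7 - 5.4)
f_primary = 0.865248
f_eutectic = 1 - 0.865248 = 0.1348


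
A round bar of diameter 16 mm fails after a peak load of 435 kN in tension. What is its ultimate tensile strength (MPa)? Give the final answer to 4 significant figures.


A0 = pi*(d/2)^2 = pi*(16/2)^2 = 201.062 mm^2
UTS = F_max / A0 = 435*1000 / 201.062
UTS = 2164 MPa


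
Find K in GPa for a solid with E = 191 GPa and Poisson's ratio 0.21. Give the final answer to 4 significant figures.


K = E / (3*(1-2*nu))
K = 191 / (3*(1-2*0.21))
K = 109.8 GPa


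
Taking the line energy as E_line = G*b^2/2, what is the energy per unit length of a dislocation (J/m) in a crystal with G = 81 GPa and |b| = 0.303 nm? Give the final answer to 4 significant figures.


E = G*b^2/2
b = 0.303 nm = 3.03e-10 m
G = 81 GPa = 8.1e+10 Pa
E = 0.5 * 8.1e+10 * (3.03e-10)^2
E = 3.718e-09 J/m


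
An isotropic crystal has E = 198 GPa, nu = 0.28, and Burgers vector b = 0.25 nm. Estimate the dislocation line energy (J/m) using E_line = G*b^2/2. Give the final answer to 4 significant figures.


Step 1: G = E / (2*(1+nu))
G = 198 / (2*(1+0.28)) = 77.3438 GPa = 7.73438e+10 Pa
Step 2: E_line = G*b^2/2
b = 0.25 nm = 2.5e-10 m
E_line = 0.5 * 7.73438e+10 * (2.5e-10)^2 = 2.417e-09 J/m


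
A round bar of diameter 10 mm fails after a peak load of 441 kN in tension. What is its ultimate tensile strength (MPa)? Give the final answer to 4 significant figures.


A0 = pi*(d/2)^2 = pi*(10/2)^2 = 78.5398 mm^2
UTS = F_max / A0 = 441*1000 / 78.5398
UTS = 5615 MPa


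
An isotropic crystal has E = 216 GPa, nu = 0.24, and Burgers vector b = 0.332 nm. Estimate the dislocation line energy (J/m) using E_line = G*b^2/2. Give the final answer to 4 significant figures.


Step 1: G = E / (2*(1+nu))
G = 216 / (2*(1+0.24)) = 87.0968 GPa = 8.70968e+10 Pa
Step 2: E_line = G*b^2/2
b = 0.332 nm = 3.32e-10 m
E_line = 0.5 * 8.70968e+10 * (3.32e-10)^2 = 4.8e-09 J/m


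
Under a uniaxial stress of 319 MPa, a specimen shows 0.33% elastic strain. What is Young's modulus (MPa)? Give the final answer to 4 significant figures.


E = sigma / epsilon
epsilon = 0.33% = 3.3e-03
E = 319 / 3.3e-03
E = 96670 MPa


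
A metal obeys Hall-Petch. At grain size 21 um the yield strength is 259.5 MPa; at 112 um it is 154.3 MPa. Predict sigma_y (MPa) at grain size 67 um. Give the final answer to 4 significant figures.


sigma_y = sigma0 + k / sqrt(d)
1/sqrt(d1) = 1/sqrt(2.1e-05) = 218.218;  1/sqrt(d2) = 94.4911
k = (sigma1 - sigma2) / (1/sqrt(d1) - 1/sqrt(d2)) = (259.5 - 154.3) / (218.218 - 94.4911) = 0.850261 MPa*m^0.5
sigma0 = sigma1 - k/sqrt(d1) = 259.5 - 0.850261*218.218 = 73.9579 MPa
sigma_y(d3) = 73.9579 + 0.850261 / sqrt(6.7e-05) = 177.8 MPa


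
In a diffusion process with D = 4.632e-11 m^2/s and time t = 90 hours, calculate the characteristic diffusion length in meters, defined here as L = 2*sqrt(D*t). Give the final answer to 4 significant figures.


t = 90 hr = 324000 s
Diffusion length = 2*sqrt(D*t)
= 2*sqrt(4.632e-11 * 324000)
= 7.748e-03 m


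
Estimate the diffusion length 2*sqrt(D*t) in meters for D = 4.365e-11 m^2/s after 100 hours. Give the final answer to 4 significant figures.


t = 100 hr = 360000 s
Diffusion length = 2*sqrt(D*t)
= 2*sqrt(4.365e-11 * 360000)
= 7.928e-03 m


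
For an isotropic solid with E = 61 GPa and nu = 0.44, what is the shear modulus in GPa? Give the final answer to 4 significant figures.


G = E / (2*(1+nu))
G = 61 / (2*(1+0.44))
G = 21.18 GPa


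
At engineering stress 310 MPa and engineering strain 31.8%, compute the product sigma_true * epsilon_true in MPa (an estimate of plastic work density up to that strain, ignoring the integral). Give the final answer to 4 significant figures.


sigma_true = sigma_eng * (1 + epsilon_eng)
sigma_true = 310 * (1 + 0.318) = 408.58 MPa
epsilon_true = ln(1 + epsilon_eng)
epsilon_true = ln(1 + 0.318) = 0.276115
sigma_true * epsilon_true = 408.58 * 0.276115 = 112.8 MPa


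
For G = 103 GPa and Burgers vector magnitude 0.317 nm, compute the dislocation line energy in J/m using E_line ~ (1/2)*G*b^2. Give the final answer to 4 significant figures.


E = G*b^2/2
b = 0.317 nm = 3.17e-10 m
G = 103 GPa = 1.03e+11 Pa
E = 0.5 * 1.03e+11 * (3.17e-10)^2
E = 5.175e-09 J/m


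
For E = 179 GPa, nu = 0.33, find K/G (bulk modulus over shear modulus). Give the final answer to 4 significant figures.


G = E / (2*(1+nu))
G = 179 / (2*(1+0.33)) = 67.2932 GPa
K = E / (3*(1-2*nu))
K = 179 / (3*(1-2*0.33)) = 175.49 GPa
K/G = 175.49 / 67.2932 = 2.608


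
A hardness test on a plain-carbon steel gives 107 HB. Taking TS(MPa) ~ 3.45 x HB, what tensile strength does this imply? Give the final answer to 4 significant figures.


TS (MPa) = 3.45 * HB
TS = 3.45 * 107
TS = 369.2 MPa


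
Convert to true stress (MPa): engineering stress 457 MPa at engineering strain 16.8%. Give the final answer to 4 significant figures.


sigma_true = sigma_eng * (1 + epsilon_eng)
sigma_true = 457 * (1 + 0.168)
sigma_true = 533.8 MPa


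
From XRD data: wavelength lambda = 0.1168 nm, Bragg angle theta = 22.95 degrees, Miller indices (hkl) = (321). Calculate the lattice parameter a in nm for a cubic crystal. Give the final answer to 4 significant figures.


d = lambda / (2*sin(theta))
d = 0.1168 / (2*sin(22.95 deg))
d = 0.149771 nm
a = d * sqrt(h^2+k^2+l^2) = 0.149771 * sqrt(14)
a = 0.5604 nm


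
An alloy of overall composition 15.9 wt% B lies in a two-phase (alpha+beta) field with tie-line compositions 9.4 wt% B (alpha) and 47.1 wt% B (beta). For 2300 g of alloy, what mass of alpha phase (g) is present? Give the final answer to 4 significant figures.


f_alpha = (C_beta - C0) / (C_beta - C_alpha)
f_alpha = (47.1 - 15.9) / (47.1 - 9.4) = 0.827586
m_alpha = f_alpha * m_total = 0.827586 * 2300 = 1903 g


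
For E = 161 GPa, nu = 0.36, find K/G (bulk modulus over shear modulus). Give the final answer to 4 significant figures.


G = E / (2*(1+nu))
G = 161 / (2*(1+0.36)) = 59.1912 GPa
K = E / (3*(1-2*nu))
K = 161 / (3*(1-2*0.36)) = 191.667 GPa
K/G = 191.667 / 59.1912 = 3.238


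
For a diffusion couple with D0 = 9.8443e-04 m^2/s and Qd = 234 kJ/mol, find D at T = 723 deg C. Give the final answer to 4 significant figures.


D = D0 * exp(-Qd / (R*T))
T = 996.15 K
D = 9.8443e-04 * exp(-234e3 / (8.314 * 996.15))
D = 5.28e-16 m^2/s


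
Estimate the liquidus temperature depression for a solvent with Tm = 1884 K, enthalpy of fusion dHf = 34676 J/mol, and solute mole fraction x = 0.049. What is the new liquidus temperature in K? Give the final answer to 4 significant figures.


dT = R*Tm^2*x / dHf
dT = 8.314 * 1884^2 * 0.049 / 34676
dT = 41.7003 K
T_new = 1884 - 41.7003 = 1842 K


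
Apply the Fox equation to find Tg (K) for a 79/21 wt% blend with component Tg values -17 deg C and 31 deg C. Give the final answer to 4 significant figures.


1/Tg = w1/Tg1 + w2/Tg2 (in Kelvin)
Tg1 = 256.15 K, Tg2 = 304.15 K
1/Tg = 0.79/256.15 + 0.21/304.15
Tg = 264.9 K


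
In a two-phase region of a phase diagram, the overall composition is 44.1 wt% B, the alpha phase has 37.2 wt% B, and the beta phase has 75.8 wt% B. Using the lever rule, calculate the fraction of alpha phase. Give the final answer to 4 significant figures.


f_alpha = (C_beta - C0) / (C_beta - C_alpha)
f_alpha = (75.8 - 44.1) / (75.8 - 37.2)
f_alpha = 0.8212


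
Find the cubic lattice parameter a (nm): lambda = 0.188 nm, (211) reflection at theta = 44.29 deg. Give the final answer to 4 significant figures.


d = lambda / (2*sin(theta))
d = 0.188 / (2*sin(44.29 deg))
d = 0.134614 nm
a = d * sqrt(h^2+k^2+l^2) = 0.134614 * sqrt(6)
a = 0.3297 nm


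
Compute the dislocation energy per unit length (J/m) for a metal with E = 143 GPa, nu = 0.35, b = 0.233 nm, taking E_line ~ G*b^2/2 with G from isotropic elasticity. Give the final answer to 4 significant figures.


Step 1: G = E / (2*(1+nu))
G = 143 / (2*(1+0.35)) = 52.963 GPa = 5.2963e+10 Pa
Step 2: E_line = G*b^2/2
b = 0.233 nm = 2.33e-10 m
E_line = 0.5 * 5.2963e+10 * (2.33e-10)^2 = 1.438e-09 J/m


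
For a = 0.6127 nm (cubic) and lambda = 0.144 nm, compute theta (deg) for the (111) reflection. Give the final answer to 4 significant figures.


d = a / sqrt(h^2+k^2+l^2)
d = 0.6127 / sqrt(3) = 0.353743 nm
lambda = 2*d*sin(theta)  =>  sin(theta) = lambda / (2*d)
sin(theta) = 0.144 / (2 * 0.353743) = 0.203538
theta = 11.74 deg


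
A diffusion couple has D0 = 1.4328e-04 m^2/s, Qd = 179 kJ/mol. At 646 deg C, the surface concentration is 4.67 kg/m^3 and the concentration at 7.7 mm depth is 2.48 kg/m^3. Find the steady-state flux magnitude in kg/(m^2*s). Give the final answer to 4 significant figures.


Step 1: D = D0 * exp(-Qd/(R*T))
T = 646 + 273.15 = 919.15 K
D = 1.4328e-04 * exp(-179e3 / (8.314 * 919.15)) = 9.62444e-15 m^2/s
Step 2: J = D * (C1 - C2) / dx
J = 9.62444e-15 * (4.67 - 2.48) / 7.7e-03
J = 2.737e-12 kg/(m^2*s)


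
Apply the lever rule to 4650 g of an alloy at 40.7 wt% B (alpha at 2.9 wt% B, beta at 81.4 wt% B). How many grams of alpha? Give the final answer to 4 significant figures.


f_alpha = (C_beta - C0) / (C_beta - C_alpha)
f_alpha = (81.4 - 40.7) / (81.4 - 2.9) = 0.518471
m_alpha = f_alpha * m_total = 0.518471 * 4650 = 2411 g


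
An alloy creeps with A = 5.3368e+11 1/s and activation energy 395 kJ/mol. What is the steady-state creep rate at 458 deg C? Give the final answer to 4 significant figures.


rate = A * exp(-Q / (R*T))
T = 458 + 273.15 = 731.15 K
rate = 5.3368e+11 * exp(-395e3 / (8.314 * 731.15))
rate = 3.212e-17 1/s


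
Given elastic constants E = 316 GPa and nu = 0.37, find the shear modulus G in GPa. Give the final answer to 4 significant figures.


G = E / (2*(1+nu))
G = 316 / (2*(1+0.37))
G = 115.3 GPa


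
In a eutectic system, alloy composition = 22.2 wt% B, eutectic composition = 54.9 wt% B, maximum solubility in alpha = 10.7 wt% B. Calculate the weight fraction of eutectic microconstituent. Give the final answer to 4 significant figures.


f_primary = (C_e - C0) / (C_e - C_alpha_max)
f_primary = (54.9 - 22.2) / (54.9 - 10.7)
f_primary = 0.739819
f_eutectic = 1 - 0.739819 = 0.2602


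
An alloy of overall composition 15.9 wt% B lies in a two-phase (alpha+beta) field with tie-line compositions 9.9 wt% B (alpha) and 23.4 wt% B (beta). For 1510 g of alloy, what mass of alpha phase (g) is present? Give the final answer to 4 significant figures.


f_alpha = (C_beta - C0) / (C_beta - C_alpha)
f_alpha = (23.4 - 15.9) / (23.4 - 9.9) = 0.555556
m_alpha = f_alpha * m_total = 0.555556 * 1510 = 838.9 g


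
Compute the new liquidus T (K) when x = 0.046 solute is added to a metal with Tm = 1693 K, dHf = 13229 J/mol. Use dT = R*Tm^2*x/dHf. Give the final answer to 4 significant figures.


dT = R*Tm^2*x / dHf
dT = 8.314 * 1693^2 * 0.046 / 13229
dT = 82.8619 K
T_new = 1693 - 82.8619 = 1610 K


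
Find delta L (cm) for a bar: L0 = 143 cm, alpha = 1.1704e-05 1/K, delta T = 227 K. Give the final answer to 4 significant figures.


dL = L0 * alpha * dT
dL = 143 * 1.1704e-05 * 227
dL = 0.3799 cm


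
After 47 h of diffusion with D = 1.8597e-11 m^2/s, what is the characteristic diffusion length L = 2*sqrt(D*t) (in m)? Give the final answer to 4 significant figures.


t = 47 hr = 169200 s
Diffusion length = 2*sqrt(D*t)
= 2*sqrt(1.8597e-11 * 169200)
= 3.548e-03 m


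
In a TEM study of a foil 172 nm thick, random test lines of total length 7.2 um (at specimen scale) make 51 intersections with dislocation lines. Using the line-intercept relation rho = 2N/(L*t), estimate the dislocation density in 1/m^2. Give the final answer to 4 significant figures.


rho = 2N / (L * t)
L = 7.2 um = 7.2e-06 m, t = 172 nm = 1.72e-07 m
rho = 2 * 51 / (7.2e-06 * 1.72e-07)
rho = 8.236e+13 1/m^2


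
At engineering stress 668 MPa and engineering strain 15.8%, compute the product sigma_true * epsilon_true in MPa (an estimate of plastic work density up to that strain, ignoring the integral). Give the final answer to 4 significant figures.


sigma_true = sigma_eng * (1 + epsilon_eng)
sigma_true = 668 * (1 + 0.158) = 773.544 MPa
epsilon_true = ln(1 + epsilon_eng)
epsilon_true = ln(1 + 0.158) = 0.146694
sigma_true * epsilon_true = 773.544 * 0.146694 = 113.5 MPa


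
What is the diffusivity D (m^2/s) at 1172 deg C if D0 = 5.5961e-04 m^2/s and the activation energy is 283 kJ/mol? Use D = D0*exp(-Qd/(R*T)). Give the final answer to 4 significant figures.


D = D0 * exp(-Qd / (R*T))
T = 1445.15 K
D = 5.5961e-04 * exp(-283e3 / (8.314 * 1445.15))
D = 3.3e-14 m^2/s


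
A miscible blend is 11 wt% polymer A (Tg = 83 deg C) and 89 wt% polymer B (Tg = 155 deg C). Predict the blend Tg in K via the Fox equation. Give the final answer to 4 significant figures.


1/Tg = w1/Tg1 + w2/Tg2 (in Kelvin)
Tg1 = 356.15 K, Tg2 = 428.15 K
1/Tg = 0.11/356.15 + 0.89/428.15
Tg = 418.8 K


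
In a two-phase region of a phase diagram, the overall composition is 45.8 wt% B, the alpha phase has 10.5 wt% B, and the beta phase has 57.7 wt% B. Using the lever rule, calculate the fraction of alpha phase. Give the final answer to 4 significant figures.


f_alpha = (C_beta - C0) / (C_beta - C_alpha)
f_alpha = (57.7 - 45.8) / (57.7 - 10.5)
f_alpha = 0.2521


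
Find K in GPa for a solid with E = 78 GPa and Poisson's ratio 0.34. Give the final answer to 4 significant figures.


K = E / (3*(1-2*nu))
K = 78 / (3*(1-2*0.34))
K = 81.25 GPa


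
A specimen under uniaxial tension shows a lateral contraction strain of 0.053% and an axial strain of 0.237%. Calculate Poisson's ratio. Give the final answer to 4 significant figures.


nu = -epsilon_lat / epsilon_axial
Lateral strain is contraction (negative), so using magnitudes:
nu = 0.053 / 0.237
nu = 0.2236
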